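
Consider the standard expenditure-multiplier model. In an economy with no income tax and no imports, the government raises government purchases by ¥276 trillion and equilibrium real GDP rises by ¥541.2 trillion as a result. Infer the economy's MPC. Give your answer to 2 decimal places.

0.49

Implied spending multiplier k = ΔY/ΔG = 541.2/276 ≈ 1.9609.
Since k = 1/(1 − MPC), MPC = 1 − 1/k = 1 − ΔG/ΔY = 1 − 276/541.2 ≈ 0.49.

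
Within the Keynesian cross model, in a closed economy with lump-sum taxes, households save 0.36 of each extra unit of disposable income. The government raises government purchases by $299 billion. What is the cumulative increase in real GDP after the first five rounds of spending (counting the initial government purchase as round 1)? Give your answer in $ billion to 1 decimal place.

$741.4 billion

MPC = 1 − MPS = 1 − 0.36 = 0.64.
Round 1 adds ΔG = $299 billion; each later round is MPC = 0.64 times the previous.
After 5 rounds: 299 + 191.36 + 122.4704 + 78.381056 + 50.16387584 = ΔG·(1 − c^5)/(1 − c) = 299 × (1 − 0.1073741824)/0.36 ≈ $741.4 billion.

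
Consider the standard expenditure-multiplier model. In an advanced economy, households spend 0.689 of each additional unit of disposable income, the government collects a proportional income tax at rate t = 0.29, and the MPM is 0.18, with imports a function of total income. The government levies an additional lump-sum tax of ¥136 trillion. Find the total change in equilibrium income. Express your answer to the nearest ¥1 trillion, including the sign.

−¥136 trillion

A lump-sum tax change of +¥136 trillion shifts disposable income by −¥136 trillion; first-round consumption changes by −c × ΔT = −0.689 × (+¥136 trillion) = −¥93.704 trillion.
Expenditure multiplier = 1/(1 − c(1−t) + m) = 1/(1 − 0.689×0.71 + 0.18) = 1/0.69081 ≈ 1.448.
The tax multiplier is −c × k ≈ −0.997, so ΔY = k × (−c·ΔT) = (−¥93.704 trillion) / 0.69081 ≈ −¥136 trillion.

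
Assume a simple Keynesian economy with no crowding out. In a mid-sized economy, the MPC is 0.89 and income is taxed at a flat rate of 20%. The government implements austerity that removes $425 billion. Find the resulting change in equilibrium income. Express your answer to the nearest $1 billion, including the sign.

−$1,476 billion

Expenditure multiplier = 1/(1 − c(1−t)) = 1/(1 − 0.89×0.8) = 1/0.288 ≈ 3.472.
ΔY = k × ΔG = (−$425 billion) / 0.288 ≈ −$1,476 billion.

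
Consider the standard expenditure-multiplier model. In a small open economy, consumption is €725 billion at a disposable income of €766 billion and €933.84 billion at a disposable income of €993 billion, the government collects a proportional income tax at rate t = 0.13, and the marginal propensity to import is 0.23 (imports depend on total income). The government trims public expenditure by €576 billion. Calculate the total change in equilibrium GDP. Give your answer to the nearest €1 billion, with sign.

MPC = ΔC/ΔYd = (933.84 − 725)/(993 − 766) = 208.84/227 = 0.92.
Government-spending multiplier = 1/(1 − c(1−t) + m) = 1/(1 − 0.92×0.87 + 0.23) = 1/0.4296 ≈ 2.328.
ΔY = k × ΔG = (−€576 billion) / 0.4296 ≈ −€1,341 billion.

−€1,341 billion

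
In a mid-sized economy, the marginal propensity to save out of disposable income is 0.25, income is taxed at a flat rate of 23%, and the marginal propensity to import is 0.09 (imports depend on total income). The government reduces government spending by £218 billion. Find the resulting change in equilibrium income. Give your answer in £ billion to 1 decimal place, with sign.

MPC = 1 − MPS = 1 − 0.25 = 0.75.
Government-spending multiplier = 1/(1 − c(1−t) + m) = 1/(1 − 0.75×0.77 + 0.09) = 1/0.5125 ≈ 1.951.
ΔY = k × ΔG = (−£218 billion) / 0.5125 ≈ −£425.4 billion.

−£425.4 billion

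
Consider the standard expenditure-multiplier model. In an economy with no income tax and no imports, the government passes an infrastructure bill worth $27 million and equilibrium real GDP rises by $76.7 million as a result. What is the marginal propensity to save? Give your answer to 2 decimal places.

0.35

Implied spending multiplier k = ΔY/ΔG = 76.7/27 ≈ 2.8407.
Since k = 1/(1 − MPC), MPC = 1 − 1/k = 1 − ΔG/ΔY = 1 − 27/76.7 ≈ 0.65.
MPS = 1 − MPC = 0.35.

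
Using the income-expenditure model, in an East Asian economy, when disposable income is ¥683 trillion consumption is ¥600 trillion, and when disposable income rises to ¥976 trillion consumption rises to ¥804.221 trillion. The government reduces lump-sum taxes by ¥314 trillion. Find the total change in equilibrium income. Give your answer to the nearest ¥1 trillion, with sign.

MPC = ΔC/ΔYd = (804.221 − 600)/(976 − 683) = 204.221/293 = 0.697.
A lump-sum tax change of −¥314 trillion shifts disposable income by +¥314 trillion; first-round consumption changes by −c × ΔT = −0.697 × (−¥314 trillion) = +¥218.858 trillion.
Expenditure multiplier = 1/(1 − MPC) = 1/(1 − 0.697) = 1/0.303 ≈ 3.3.
The tax multiplier is −c × k ≈ −2.3, so ΔY = k × (−c·ΔT) = (+¥218.858 trillion) / 0.303 ≈ +¥722 trillion.

+¥722 trillion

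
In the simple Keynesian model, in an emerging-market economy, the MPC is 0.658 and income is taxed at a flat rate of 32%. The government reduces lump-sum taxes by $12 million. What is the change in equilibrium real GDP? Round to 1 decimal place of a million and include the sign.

+$14.3 million

A lump-sum tax change of −$12 million shifts disposable income by +$12 million; first-round consumption changes by −c × ΔT = −0.658 × (−$12 million) = +$7.896 million.
Expenditure multiplier = 1/(1 − c(1−t)) = 1/(1 − 0.658×0.68) = 1/0.55256 ≈ 1.81.
The tax multiplier is −c × k ≈ −1.191, so ΔY = k × (−c·ΔT) = (+$7.896 million) / 0.55256 ≈ +$14.3 million.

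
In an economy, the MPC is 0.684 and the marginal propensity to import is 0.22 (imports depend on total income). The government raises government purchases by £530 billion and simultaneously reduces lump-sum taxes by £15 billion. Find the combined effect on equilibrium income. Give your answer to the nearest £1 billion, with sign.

Expenditure multiplier = 1/(1 − c + m) = 1/(1 − 0.684 + 0.22) = 1/0.536 ≈ 1.866.
ΔG contributes k·ΔG = (+£530 billion) / 0.536 ≈ +£988.8 billion.
ΔT of −£15 billion changes first-round spending by −c·ΔT = +£10.26 billion, contributing k·(−c·ΔT) = (+£10.26 billion) / 0.536 ≈ +£19.1 billion.
Net ΔY = k(ΔG − c·ΔT) = (+£540.26 billion) / 0.536 ≈ +£1,008 billion.

+£1,008 billion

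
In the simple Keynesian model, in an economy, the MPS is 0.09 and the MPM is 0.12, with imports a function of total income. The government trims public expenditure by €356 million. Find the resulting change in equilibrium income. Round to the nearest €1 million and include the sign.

MPC = 1 − MPS = 1 − 0.09 = 0.91.
Government-spending multiplier = 1/(1 − c + m) = 1/(1 − 0.91 + 0.12) = 1/0.21 ≈ 4.762.
ΔY = k × ΔG = (−€356 million) / 0.21 ≈ −€1,695 million.

−€1,695 million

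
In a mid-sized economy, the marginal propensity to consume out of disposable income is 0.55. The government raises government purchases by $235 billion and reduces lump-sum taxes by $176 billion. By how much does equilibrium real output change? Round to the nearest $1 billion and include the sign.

+$737 billion

Expenditure multiplier = 1/(1 − MPC) = 1/(1 − 0.55) = 1/0.45 ≈ 2.222.
ΔG contributes k·ΔG = (+$235 billion) / 0.45 ≈ +$522.2 billion.
ΔT of −$176 billion changes first-round spending by −c·ΔT = +$96.8 billion, contributing k·(−c·ΔT) = (+$96.8 billion) / 0.45 ≈ +$215.1 billion.
Net ΔY = k(ΔG − c·ΔT) = (+$331.8 billion) / 0.45 ≈ +$737 billion.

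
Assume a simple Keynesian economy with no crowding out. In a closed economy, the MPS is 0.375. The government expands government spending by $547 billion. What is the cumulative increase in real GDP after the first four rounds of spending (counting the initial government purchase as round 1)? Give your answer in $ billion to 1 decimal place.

$1,236.1 billion

MPC = 1 − MPS = 1 − 0.375 = 0.625.
Round 1 adds ΔG = $547 billion; each later round is MPC = 0.625 times the previous.
After 4 rounds: 547 + 341.875 + 213.671875 + 133.544921875 = ΔG·(1 − c^4)/(1 − c) = 547 × (1 − 0.152587890625)/0.375 ≈ $1,236.1 billion.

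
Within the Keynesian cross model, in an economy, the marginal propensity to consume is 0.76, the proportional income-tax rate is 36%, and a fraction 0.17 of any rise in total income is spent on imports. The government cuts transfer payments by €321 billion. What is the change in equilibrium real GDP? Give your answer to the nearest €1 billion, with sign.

−€357 billion

The transfer change shifts disposable income by −€321 billion, so first-round consumption changes by c·ΔTR = 0.76 × (−€321 billion) = −€243.96 billion.
Expenditure multiplier = 1/(1 − c(1−t) + m) = 1/(1 − 0.76×0.64 + 0.17) = 1/0.6836 ≈ 1.463.
The transfer multiplier is c × k ≈ 1.112, so ΔY = k × (c·ΔTR) = (−€243.96 billion) / 0.6836 ≈ −€357 billion.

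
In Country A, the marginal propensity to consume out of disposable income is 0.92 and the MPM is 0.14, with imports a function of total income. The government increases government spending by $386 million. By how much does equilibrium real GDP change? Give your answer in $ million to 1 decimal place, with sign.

Spending multiplier = 1/(1 − c + m) = 1/(1 − 0.92 + 0.14) = 1/0.22 ≈ 4.545.
ΔY = k × ΔG = (+$386 million) / 0.22 ≈ +$1,754.5 million.

+$1,754.5 million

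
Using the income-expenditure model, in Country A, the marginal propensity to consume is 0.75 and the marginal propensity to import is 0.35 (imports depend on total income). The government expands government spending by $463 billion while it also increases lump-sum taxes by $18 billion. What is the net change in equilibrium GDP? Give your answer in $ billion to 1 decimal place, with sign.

+$749.2 billion

Expenditure multiplier = 1/(1 − c + m) = 1/(1 − 0.75 + 0.35) = 1/0.6 ≈ 1.667.
ΔG contributes k·ΔG = (+$463 billion) / 0.6 ≈ +$771.7 billion.
ΔT of +$18 billion changes first-round spending by −c·ΔT = −$13.5 billion, contributing k·(−c·ΔT) = (−$13.5 billion) / 0.6 = −$22.5 billion.
Net ΔY = k(ΔG − c·ΔT) = (+$449.5 billion) / 0.6 ≈ +$749.2 billion.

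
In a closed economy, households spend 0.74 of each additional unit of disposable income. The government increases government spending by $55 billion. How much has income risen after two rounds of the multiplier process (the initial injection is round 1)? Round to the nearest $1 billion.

Round 1 adds ΔG = $55 billion; each later round is MPC = 0.74 times the previous.
After 2 rounds: 55 + 40.7 = ΔG·(1 − c^2)/(1 − c) = 55 × (1 − 0.5476)/0.26 ≈ $96 billion.

$96 billion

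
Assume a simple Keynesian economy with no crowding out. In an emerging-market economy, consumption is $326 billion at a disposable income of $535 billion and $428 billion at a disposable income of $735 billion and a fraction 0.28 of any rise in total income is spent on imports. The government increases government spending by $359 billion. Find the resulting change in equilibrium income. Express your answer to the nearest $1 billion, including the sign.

+$466 billion

MPC = ΔC/ΔYd = (428 − 326)/(735 − 535) = 102/200 = 0.51.
Spending multiplier = 1/(1 − c + m) = 1/(1 − 0.51 + 0.28) = 1/0.77 ≈ 1.299.
ΔY = k × ΔG = (+$359 billion) / 0.77 ≈ +$466 billion.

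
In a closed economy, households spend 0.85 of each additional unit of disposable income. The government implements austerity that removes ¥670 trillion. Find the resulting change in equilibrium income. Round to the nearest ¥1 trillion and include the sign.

Spending multiplier = 1/(1 − MPC) = 1/(1 − 0.85) = 1/0.15 ≈ 6.667.
ΔY = k × ΔG = (−¥670 trillion) / 0.15 ≈ −¥4,467 trillion.

−¥4,467 trillion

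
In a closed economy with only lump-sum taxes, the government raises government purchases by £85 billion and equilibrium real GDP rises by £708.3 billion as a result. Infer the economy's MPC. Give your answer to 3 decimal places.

Implied spending multiplier k = ΔY/ΔG = 708.3/85 ≈ 8.3329.
Since k = 1/(1 − MPC), MPC = 1 − 1/k = 1 − ΔG/ΔY = 1 − 85/708.3 ≈ 0.880.

0.880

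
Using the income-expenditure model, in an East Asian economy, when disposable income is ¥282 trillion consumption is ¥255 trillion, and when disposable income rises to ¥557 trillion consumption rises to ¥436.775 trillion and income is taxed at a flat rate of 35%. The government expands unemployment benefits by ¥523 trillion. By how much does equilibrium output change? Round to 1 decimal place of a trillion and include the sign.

MPC = ΔC/ΔYd = (436.775 − 255)/(557 − 282) = 181.775/275 = 0.661.
The transfer change shifts disposable income by +¥523 trillion, so first-round consumption changes by c·ΔTR = 0.661 × (+¥523 trillion) = +¥345.703 trillion.
Expenditure multiplier = 1/(1 − c(1−t)) = 1/(1 − 0.661×0.65) = 1/0.57035 ≈ 1.753.
The transfer multiplier is c × k ≈ 1.159, so ΔY = k × (c·ΔTR) = (+¥345.703 trillion) / 0.57035 ≈ +¥606.1 trillion.

+¥606.1 trillion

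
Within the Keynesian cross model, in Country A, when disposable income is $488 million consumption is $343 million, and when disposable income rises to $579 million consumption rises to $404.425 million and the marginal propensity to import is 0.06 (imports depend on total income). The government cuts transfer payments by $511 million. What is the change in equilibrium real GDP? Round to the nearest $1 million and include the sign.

−$896 million

MPC = ΔC/ΔYd = (404.425 − 343)/(579 − 488) = 61.425/91 = 0.675.
The transfer change shifts disposable income by −$511 million, so first-round consumption changes by c·ΔTR = 0.675 × (−$511 million) = −$344.925 million.
Expenditure multiplier = 1/(1 − c + m) = 1/(1 − 0.675 + 0.06) = 1/0.385 ≈ 2.597.
The transfer multiplier is c × k ≈ 1.753, so ΔY = k × (c·ΔTR) = (−$344.925 million) / 0.385 ≈ −$896 million.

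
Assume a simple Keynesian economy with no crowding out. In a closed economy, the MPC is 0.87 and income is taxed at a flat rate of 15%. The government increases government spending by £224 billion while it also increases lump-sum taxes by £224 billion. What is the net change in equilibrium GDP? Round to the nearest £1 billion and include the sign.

+£112 billion

Expenditure multiplier = 1/(1 − c(1−t)) = 1/(1 − 0.87×0.85) = 1/0.2605 ≈ 3.839.
ΔG contributes k·ΔG = (+£224 billion) / 0.2605 ≈ +£859.9 billion.
ΔT of +£224 billion changes first-round spending by −c·ΔT = −£194.88 billion, contributing k·(−c·ΔT) = (−£194.88 billion) / 0.2605 ≈ −£748.1 billion.
Net ΔY = k(ΔG − c·ΔT) = (+£29.12 billion) / 0.2605 ≈ +£112 billion.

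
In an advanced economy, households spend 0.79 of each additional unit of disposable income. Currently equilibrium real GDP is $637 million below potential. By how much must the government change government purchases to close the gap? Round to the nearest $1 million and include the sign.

Spending multiplier = 1/(1 − MPC) = 1/(1 − 0.79) = 1/0.21 ≈ 4.762.
Need ΔY = +$637 million, so ΔG = ΔY/k = (+$637 million) × 0.21 ≈ +$134 million.
The government should increase government purchases by $134 million.

+$134 million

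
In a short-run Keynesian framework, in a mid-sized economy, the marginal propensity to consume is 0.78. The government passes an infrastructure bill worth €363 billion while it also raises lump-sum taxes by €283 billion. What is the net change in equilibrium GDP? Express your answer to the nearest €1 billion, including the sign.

+€647 billion

Expenditure multiplier = 1/(1 − MPC) = 1/(1 − 0.78) = 1/0.22 ≈ 4.545.
ΔG contributes k·ΔG = (+€363 billion) / 0.22 = +€1,650 billion.
ΔT of +€283 billion changes first-round spending by −c·ΔT = −€220.74 billion, contributing k·(−c·ΔT) = (−€220.74 billion) / 0.22 ≈ −€1,003.4 billion.
Net ΔY = k(ΔG − c·ΔT) = (+€142.26 billion) / 0.22 ≈ +€647 billion.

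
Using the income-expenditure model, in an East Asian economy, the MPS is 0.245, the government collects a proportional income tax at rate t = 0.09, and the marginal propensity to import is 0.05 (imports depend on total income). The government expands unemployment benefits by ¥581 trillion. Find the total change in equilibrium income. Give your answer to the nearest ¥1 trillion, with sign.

MPC = 1 − MPS = 1 − 0.245 = 0.755.
The transfer change shifts disposable income by +¥581 trillion, so first-round consumption changes by c·ΔTR = 0.755 × (+¥581 trillion) = +¥438.655 trillion.
Expenditure multiplier = 1/(1 − c(1−t) + m) = 1/(1 − 0.755×0.91 + 0.05) = 1/0.36295 ≈ 2.755.
The transfer multiplier is c × k ≈ 2.08, so ΔY = k × (c·ΔTR) = (+¥438.655 trillion) / 0.36295 ≈ +¥1,209 trillion.

+¥1,209 trillion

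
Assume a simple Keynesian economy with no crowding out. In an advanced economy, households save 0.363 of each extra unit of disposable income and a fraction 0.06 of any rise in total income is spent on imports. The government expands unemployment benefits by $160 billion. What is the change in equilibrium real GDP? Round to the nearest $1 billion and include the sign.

+$241 billion

MPC = 1 − MPS = 1 − 0.363 = 0.637.
The transfer change shifts disposable income by +$160 billion, so first-round consumption changes by c·ΔTR = 0.637 × (+$160 billion) = +$101.92 billion.
Expenditure multiplier = 1/(1 − c + m) = 1/(1 − 0.637 + 0.06) = 1/0.423 ≈ 2.364.
The transfer multiplier is c × k ≈ 1.506, so ΔY = k × (c·ΔTR) = (+$101.92 billion) / 0.423 ≈ +$241 billion.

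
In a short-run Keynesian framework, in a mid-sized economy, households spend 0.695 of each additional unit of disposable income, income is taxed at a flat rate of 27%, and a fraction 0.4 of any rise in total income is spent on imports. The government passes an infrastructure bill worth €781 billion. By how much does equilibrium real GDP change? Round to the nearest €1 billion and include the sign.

Spending multiplier = 1/(1 − c(1−t) + m) = 1/(1 − 0.695×0.73 + 0.4) = 1/0.89265 ≈ 1.12.
ΔY = k × ΔG = (+€781 billion) / 0.89265 ≈ +€875 billion.

+€875 billion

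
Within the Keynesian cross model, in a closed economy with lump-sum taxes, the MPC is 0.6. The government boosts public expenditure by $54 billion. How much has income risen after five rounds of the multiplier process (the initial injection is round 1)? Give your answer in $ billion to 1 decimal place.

$124.5 billion

Round 1 adds ΔG = $54 billion; each later round is MPC = 0.6 times the previous.
After 5 rounds: 54 + 32.4 + 19.44 + 11.664 + 6.9984 = ΔG·(1 − c^5)/(1 − c) = 54 × (1 − 0.07776)/0.4 ≈ $124.5 billion.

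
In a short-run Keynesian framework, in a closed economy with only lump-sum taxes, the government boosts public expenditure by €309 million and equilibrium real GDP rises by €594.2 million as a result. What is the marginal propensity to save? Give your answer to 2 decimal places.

0.52

Implied spending multiplier k = ΔY/ΔG = 594.2/309 ≈ 1.923.
Since k = 1/(1 − MPC), MPC = 1 − 1/k = 1 − ΔG/ΔY = 1 − 309/594.2 ≈ 0.48.
MPS = 1 − MPC = 0.52.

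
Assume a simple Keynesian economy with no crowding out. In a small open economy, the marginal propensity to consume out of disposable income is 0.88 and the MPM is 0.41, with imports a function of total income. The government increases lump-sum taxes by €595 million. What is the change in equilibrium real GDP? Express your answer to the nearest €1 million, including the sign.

−€988 million

A lump-sum tax change of +€595 million shifts disposable income by −€595 million; first-round consumption changes by −c × ΔT = −0.88 × (+€595 million) = −€523.6 million.
Expenditure multiplier = 1/(1 − c + m) = 1/(1 − 0.88 + 0.41) = 1/0.53 ≈ 1.887.
The tax multiplier is −c × k ≈ −1.66, so ΔY = k × (−c·ΔT) = (−€523.6 million) / 0.53 ≈ −€988 million.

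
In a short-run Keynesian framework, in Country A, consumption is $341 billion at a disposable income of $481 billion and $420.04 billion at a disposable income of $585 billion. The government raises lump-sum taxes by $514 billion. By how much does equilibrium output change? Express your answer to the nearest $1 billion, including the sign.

MPC = ΔC/ΔYd = (420.04 − 341)/(585 − 481) = 79.04/104 = 0.76.
A lump-sum tax change of +$514 billion shifts disposable income by −$514 billion; first-round consumption changes by −c × ΔT = −0.76 × (+$514 billion) = −$390.64 billion.
Expenditure multiplier = 1/(1 − MPC) = 1/(1 − 0.76) = 1/0.24 ≈ 4.167.
The tax multiplier is −c × k ≈ −3.167, so ΔY = k × (−c·ΔT) = (−$390.64 billion) / 0.24 ≈ −$1,628 billion.

−$1,628 billion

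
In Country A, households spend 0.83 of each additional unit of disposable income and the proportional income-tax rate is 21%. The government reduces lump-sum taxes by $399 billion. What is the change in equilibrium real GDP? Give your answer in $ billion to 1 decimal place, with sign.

+$961.9 billion

A lump-sum tax change of −$399 billion shifts disposable income by +$399 billion; first-round consumption changes by −c × ΔT = −0.83 × (−$399 billion) = +$331.17 billion.
Expenditure multiplier = 1/(1 − c(1−t)) = 1/(1 − 0.83×0.79) = 1/0.3443 ≈ 2.904.
The tax multiplier is −c × k ≈ −2.411, so ΔY = k × (−c·ΔT) = (+$331.17 billion) / 0.3443 ≈ +$961.9 billion.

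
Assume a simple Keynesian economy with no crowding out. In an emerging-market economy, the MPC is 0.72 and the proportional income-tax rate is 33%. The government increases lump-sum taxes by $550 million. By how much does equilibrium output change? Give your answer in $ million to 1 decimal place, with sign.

A lump-sum tax change of +$550 million shifts disposable income by −$550 million; first-round consumption changes by −c × ΔT = −0.72 × (+$550 million) = −$396 million.
Expenditure multiplier = 1/(1 − c(1−t)) = 1/(1 − 0.72×0.67) = 1/0.5176 ≈ 1.932.
The tax multiplier is −c × k ≈ −1.391, so ΔY = k × (−c·ΔT) = (−$396 million) / 0.5176 ≈ −$765.1 million.

−$765.1 million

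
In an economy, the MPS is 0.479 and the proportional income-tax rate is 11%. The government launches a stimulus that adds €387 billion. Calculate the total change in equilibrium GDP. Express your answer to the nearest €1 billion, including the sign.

+€722 billion

MPC = 1 − MPS = 1 − 0.479 = 0.521.
Spending multiplier = 1/(1 − c(1−t)) = 1/(1 − 0.521×0.89) = 1/0.53631 ≈ 1.865.
ΔY = k × ΔG = (+€387 billion) / 0.53631 ≈ +€722 billion.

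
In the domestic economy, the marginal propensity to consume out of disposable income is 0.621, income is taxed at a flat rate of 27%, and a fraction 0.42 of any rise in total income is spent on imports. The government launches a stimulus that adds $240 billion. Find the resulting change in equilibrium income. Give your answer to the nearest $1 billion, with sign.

Government-spending multiplier = 1/(1 − c(1−t) + m) = 1/(1 − 0.621×0.73 + 0.42) = 1/0.96667 ≈ 1.034.
ΔY = k × ΔG = (+$240 billion) / 0.96667 ≈ +$248 billion.

+$248 billion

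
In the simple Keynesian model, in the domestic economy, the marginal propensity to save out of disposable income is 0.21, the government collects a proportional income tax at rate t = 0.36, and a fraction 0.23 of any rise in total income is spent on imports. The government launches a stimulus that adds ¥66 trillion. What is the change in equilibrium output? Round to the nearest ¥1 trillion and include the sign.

MPC = 1 − MPS = 1 − 0.21 = 0.79.
Government-spending multiplier = 1/(1 − c(1−t) + m) = 1/(1 − 0.79×0.64 + 0.23) = 1/0.7244 ≈ 1.38.
ΔY = k × ΔG = (+¥66 trillion) / 0.7244 ≈ +¥91 trillion.

+¥91 trillion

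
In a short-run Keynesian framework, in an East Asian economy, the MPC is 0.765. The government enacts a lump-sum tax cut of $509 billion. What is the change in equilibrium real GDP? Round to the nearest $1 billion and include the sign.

+$1,657 billion

A lump-sum tax change of −$509 billion shifts disposable income by +$509 billion; first-round consumption changes by −c × ΔT = −0.765 × (−$509 billion) = +$389.385 billion.
Expenditure multiplier = 1/(1 − MPC) = 1/(1 − 0.765) = 1/0.235 ≈ 4.255.
The tax multiplier is −c × k ≈ −3.255, so ΔY = k × (−c·ΔT) = (+$389.385 billion) / 0.235 ≈ +$1,657 billion.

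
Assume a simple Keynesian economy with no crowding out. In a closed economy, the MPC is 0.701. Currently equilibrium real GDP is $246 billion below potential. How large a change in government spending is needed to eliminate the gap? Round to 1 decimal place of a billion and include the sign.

Spending multiplier = 1/(1 − MPC) = 1/(1 − 0.701) = 1/0.299 ≈ 3.344.
Need ΔY = +$246 billion, so ΔG = ΔY/k = (+$246 billion) × 0.299 ≈ +$73.6 billion.
The government should increase government spending by $73.6 billion.

+$73.6 billion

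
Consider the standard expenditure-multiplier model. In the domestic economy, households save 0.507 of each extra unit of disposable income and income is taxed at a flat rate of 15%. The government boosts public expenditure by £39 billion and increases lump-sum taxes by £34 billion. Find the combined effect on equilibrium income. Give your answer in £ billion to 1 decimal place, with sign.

+£38.3 billion

MPC = 1 − MPS = 1 − 0.507 = 0.493.
Expenditure multiplier = 1/(1 − c(1−t)) = 1/(1 − 0.493×0.85) = 1/0.58095 ≈ 1.721.
ΔG contributes k·ΔG = (+£39 billion) / 0.58095 ≈ +£67.1 billion.
ΔT of +£34 billion changes first-round spending by −c·ΔT = −£16.762 billion, contributing k·(−c·ΔT) = (−£16.762 billion) / 0.58095 ≈ −£28.9 billion.
Net ΔY = k(ΔG − c·ΔT) = (+£22.238 billion) / 0.58095 ≈ +£38.3 billion.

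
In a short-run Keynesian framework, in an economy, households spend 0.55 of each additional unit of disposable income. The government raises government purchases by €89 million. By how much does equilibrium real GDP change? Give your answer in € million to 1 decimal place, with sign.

Spending multiplier = 1/(1 − MPC) = 1/(1 − 0.55) = 1/0.45 ≈ 2.222.
ΔY = k × ΔG = (+€89 million) / 0.45 ≈ +€197.8 million.

+€197.8 million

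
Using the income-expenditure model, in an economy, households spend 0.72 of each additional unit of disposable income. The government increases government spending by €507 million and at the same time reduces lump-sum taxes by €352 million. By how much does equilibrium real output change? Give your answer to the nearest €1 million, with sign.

+€2,716 million

Expenditure multiplier = 1/(1 − MPC) = 1/(1 − 0.72) = 1/0.28 ≈ 3.571.
ΔG contributes k·ΔG = (+€507 million) / 0.28 ≈ +€1,810.7 million.
ΔT of −€352 million changes first-round spending by −c·ΔT = +€253.44 million, contributing k·(−c·ΔT) = (+€253.44 million) / 0.28 ≈ +€905.1 million.
Net ΔY = k(ΔG − c·ΔT) = (+€760.44 million) / 0.28 ≈ +€2,716 million.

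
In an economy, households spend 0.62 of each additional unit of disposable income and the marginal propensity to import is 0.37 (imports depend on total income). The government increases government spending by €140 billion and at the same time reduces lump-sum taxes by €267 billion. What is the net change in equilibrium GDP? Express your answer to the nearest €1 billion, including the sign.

+€407 billion

Expenditure multiplier = 1/(1 − c + m) = 1/(1 − 0.62 + 0.37) = 1/0.75 ≈ 1.333.
ΔG contributes k·ΔG = (+€140 billion) / 0.75 ≈ +€186.7 billion.
ΔT of −€267 billion changes first-round spending by −c·ΔT = +€165.54 billion, contributing k·(−c·ΔT) = (+€165.54 billion) / 0.75 ≈ +€220.7 billion.
Net ΔY = k(ΔG − c·ΔT) = (+€305.54 billion) / 0.75 ≈ +€407 billion.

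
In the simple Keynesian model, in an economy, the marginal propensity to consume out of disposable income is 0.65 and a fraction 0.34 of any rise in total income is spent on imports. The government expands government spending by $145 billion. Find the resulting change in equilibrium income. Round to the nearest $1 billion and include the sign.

Expenditure multiplier = 1/(1 − c + m) = 1/(1 − 0.65 + 0.34) = 1/0.69 ≈ 1.449.
ΔY = k × ΔG = (+$145 billion) / 0.69 ≈ +$210 billion.

+$210 billion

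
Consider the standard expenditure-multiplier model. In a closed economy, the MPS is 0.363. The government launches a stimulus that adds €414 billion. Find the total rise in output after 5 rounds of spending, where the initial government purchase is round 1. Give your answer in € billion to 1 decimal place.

€1,020.9 billion

MPC = 1 − MPS = 1 − 0.363 = 0.637.
Round 1 adds ΔG = €414 billion; each later round is MPC = 0.637 times the previous.
After 5 rounds: 414 + 263.718 + 167.988366 + 107.008589142 + 68.164471283454 = ΔG·(1 − c^5)/(1 − c) = 414 × (1 − 0.104881082626957)/0.363 ≈ €1,020.9 billion.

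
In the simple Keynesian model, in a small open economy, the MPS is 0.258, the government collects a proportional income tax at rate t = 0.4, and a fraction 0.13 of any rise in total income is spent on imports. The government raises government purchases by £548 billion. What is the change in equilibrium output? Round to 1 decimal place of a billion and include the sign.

MPC = 1 − MPS = 1 − 0.258 = 0.742.
Expenditure multiplier = 1/(1 − c(1−t) + m) = 1/(1 − 0.742×0.6 + 0.13) = 1/0.6848 ≈ 1.46.
ΔY = k × ΔG = (+£548 billion) / 0.6848 ≈ +£800.2 billion.

+£800.2 billion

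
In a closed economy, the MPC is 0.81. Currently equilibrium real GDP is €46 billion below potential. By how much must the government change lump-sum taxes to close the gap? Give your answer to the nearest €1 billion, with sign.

−€11 billion

Spending multiplier = 1/(1 − MPC) = 1/(1 − 0.81) = 1/0.19 ≈ 5.263.
Tax multiplier = −c·k = −0.81/0.19 ≈ −4.263. Need ΔY = +€46 billion, so ΔT = ΔY/(−c·k) = −(+€46 billion) × 0.19 / 0.81 ≈ −€11 billion.
The government should cut lump-sum taxes by €11 billion.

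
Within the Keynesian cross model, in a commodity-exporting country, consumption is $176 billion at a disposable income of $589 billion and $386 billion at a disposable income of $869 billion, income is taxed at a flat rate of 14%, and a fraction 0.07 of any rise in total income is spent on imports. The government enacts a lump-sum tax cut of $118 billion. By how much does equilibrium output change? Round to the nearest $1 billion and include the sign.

+$208 billion

MPC = ΔC/ΔYd = (386 − 176)/(869 − 589) = 210/280 = 0.75.
A lump-sum tax change of −$118 billion shifts disposable income by +$118 billion; first-round consumption changes by −c × ΔT = −0.75 × (−$118 billion) = +$88.5 billion.
Expenditure multiplier = 1/(1 − c(1−t) + m) = 1/(1 − 0.75×0.86 + 0.07) = 1/0.425 ≈ 2.353.
The tax multiplier is −c × k ≈ −1.765, so ΔY = k × (−c·ΔT) = (+$88.5 billion) / 0.425 ≈ +$208 billion.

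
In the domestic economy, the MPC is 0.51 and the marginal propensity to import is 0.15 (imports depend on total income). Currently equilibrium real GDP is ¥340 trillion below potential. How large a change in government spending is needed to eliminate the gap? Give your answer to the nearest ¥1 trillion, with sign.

Spending multiplier = 1/(1 − c + m) = 1/(1 − 0.51 + 0.15) = 1/0.64 ≈ 1.563.
Need ΔY = +¥340 trillion, so ΔG = ΔY/k = (+¥340 trillion) × 0.64 ≈ +¥218 trillion.
The government should increase government spending by ¥218 trillion.

+¥218 trillion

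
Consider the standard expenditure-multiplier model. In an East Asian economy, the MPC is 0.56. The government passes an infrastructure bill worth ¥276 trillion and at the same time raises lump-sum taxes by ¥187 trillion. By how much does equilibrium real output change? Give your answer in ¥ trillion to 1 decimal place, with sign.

+¥389.3 trillion

Expenditure multiplier = 1/(1 − MPC) = 1/(1 − 0.56) = 1/0.44 ≈ 2.273.
ΔG contributes k·ΔG = (+¥276 trillion) / 0.44 ≈ +¥627.3 trillion.
ΔT of +¥187 trillion changes first-round spending by −c·ΔT = −¥104.72 trillion, contributing k·(−c·ΔT) = (−¥104.72 trillion) / 0.44 = −¥238 trillion.
Net ΔY = k(ΔG − c·ΔT) = (+¥171.28 trillion) / 0.44 ≈ +¥389.3 trillion.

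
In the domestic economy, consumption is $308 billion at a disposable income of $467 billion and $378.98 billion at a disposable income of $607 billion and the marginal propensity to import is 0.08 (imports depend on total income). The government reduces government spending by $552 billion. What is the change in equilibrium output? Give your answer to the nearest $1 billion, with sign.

−$963 billion

MPC = ΔC/ΔYd = (378.98 − 308)/(607 − 467) = 70.98/140 = 0.507.
Expenditure multiplier = 1/(1 − c + m) = 1/(1 − 0.507 + 0.08) = 1/0.573 ≈ 1.745.
ΔY = k × ΔG = (−$552 billion) / 0.573 ≈ −$963 billion.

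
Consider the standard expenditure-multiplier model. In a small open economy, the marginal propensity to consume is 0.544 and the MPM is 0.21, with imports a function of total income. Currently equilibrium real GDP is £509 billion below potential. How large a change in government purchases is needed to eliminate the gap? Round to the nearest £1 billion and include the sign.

Spending multiplier = 1/(1 − c + m) = 1/(1 − 0.544 + 0.21) = 1/0.666 ≈ 1.502.
Need ΔY = +£509 billion, so ΔG = ΔY/k = (+£509 billion) × 0.666 ≈ +£339 billion.
The government should increase government purchases by £339 billion.

+£339 billion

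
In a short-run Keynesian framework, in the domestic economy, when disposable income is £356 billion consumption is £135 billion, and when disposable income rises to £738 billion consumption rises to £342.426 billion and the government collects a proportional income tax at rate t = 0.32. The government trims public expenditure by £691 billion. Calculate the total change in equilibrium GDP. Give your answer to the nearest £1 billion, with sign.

MPC = ΔC/ΔYd = (342.426 − 135)/(738 − 356) = 207.426/382 = 0.543.
Government-spending multiplier = 1/(1 − c(1−t)) = 1/(1 − 0.543×0.68) = 1/0.63076 ≈ 1.585.
ΔY = k × ΔG = (−£691 billion) / 0.63076 ≈ −£1,096 billion.

−£1,096 billion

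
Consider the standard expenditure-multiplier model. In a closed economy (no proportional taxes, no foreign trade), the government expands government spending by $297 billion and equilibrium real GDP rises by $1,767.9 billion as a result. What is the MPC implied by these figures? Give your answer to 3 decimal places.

Implied spending multiplier k = ΔY/ΔG = 1,767.9/297 ≈ 5.9525.
Since k = 1/(1 − MPC), MPC = 1 − 1/k = 1 − ΔG/ΔY = 1 − 297/1,767.9 ≈ 0.832.

0.832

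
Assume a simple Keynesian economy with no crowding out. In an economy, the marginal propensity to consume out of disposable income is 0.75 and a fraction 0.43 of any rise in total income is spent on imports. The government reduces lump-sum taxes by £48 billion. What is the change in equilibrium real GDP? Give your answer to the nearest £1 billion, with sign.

A lump-sum tax change of −£48 billion shifts disposable income by +£48 billion; first-round consumption changes by −c × ΔT = −0.75 × (−£48 billion) = +£36 billion.
Expenditure multiplier = 1/(1 − c + m) = 1/(1 − 0.75 + 0.43) = 1/0.68 ≈ 1.471.
The tax multiplier is −c × k ≈ −1.103, so ΔY = k × (−c·ΔT) = (+£36 billion) / 0.68 ≈ +£53 billion.

+£53 billion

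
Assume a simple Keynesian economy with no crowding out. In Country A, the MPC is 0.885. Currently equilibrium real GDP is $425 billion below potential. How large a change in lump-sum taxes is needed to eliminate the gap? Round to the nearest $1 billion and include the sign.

Spending multiplier = 1/(1 − MPC) = 1/(1 − 0.885) = 1/0.115 ≈ 8.696.
Tax multiplier = −c·k = −0.885/0.115 ≈ −7.696. Need ΔY = +$425 billion, so ΔT = ΔY/(−c·k) = −(+$425 billion) × 0.115 / 0.885 ≈ −$55 billion.
The government should cut lump-sum taxes by $55 billion.

−$55 billion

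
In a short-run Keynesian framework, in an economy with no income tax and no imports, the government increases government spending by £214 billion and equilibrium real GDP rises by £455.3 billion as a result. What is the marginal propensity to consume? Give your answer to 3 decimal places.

Implied spending multiplier k = ΔY/ΔG = 455.3/214 ≈ 2.1276.
Since k = 1/(1 − MPC), MPC = 1 − 1/k = 1 − ΔG/ΔY = 1 − 214/455.3 ≈ 0.530.

0.530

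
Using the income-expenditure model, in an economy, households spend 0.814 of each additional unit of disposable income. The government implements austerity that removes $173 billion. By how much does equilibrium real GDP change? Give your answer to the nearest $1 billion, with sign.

Expenditure multiplier = 1/(1 − MPC) = 1/(1 − 0.814) = 1/0.186 ≈ 5.376.
ΔY = k × ΔG = (−$173 billion) / 0.186 ≈ −$930 billion.

−$930 billion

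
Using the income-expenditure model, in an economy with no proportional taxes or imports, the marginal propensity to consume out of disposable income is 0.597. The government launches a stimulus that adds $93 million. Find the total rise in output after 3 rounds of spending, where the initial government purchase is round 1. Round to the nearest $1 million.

$182 million

Round 1 adds ΔG = $93 million; each later round is MPC = 0.597 times the previous.
After 3 rounds: 93 + 55.521 + 33.146037 = ΔG·(1 − c^3)/(1 − c) = 93 × (1 − 0.212776173)/0.403 ≈ $182 million.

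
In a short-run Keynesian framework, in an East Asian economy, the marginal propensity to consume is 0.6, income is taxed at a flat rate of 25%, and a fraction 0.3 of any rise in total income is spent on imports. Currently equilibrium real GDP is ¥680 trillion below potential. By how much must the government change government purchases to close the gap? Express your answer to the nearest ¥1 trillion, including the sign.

+¥578 trillion

Spending multiplier = 1/(1 − c(1−t) + m) = 1/(1 − 0.6×0.75 + 0.3) = 1/0.85 ≈ 1.176.
Need ΔY = +¥680 trillion, so ΔG = ΔY/k = (+¥680 trillion) × 0.85 = +¥578 trillion.
The government should increase government purchases by ¥578 trillion.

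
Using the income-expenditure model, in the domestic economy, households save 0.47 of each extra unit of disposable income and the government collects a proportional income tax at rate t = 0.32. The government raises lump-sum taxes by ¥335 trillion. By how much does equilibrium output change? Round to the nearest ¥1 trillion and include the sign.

−¥278 trillion

MPC = 1 − MPS = 1 − 0.47 = 0.53.
A lump-sum tax change of +¥335 trillion shifts disposable income by −¥335 trillion; first-round consumption changes by −c × ΔT = −0.53 × (+¥335 trillion) = −¥177.55 trillion.
Expenditure multiplier = 1/(1 − c(1−t)) = 1/(1 − 0.53×0.68) = 1/0.6396 ≈ 1.563.
The tax multiplier is −c × k ≈ −0.829, so ΔY = k × (−c·ΔT) = (−¥177.55 trillion) / 0.6396 ≈ −¥278 trillion.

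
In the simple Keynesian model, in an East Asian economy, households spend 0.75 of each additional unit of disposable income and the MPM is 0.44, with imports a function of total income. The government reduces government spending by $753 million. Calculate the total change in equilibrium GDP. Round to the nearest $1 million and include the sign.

Government-spending multiplier = 1/(1 − c + m) = 1/(1 − 0.75 + 0.44) = 1/0.69 ≈ 1.449.
ΔY = k × ΔG = (−$753 million) / 0.69 ≈ −$1,091 million.

−$1,091 million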